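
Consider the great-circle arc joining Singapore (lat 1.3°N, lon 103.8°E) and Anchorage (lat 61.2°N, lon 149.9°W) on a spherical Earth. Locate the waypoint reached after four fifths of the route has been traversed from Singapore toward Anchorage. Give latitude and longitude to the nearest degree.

≈ lat 60°N, lon 170°E

Convert each endpoint to a unit vector on the sphere (x = cos φ cos λ, y = cos φ sin λ, z = sin φ).
The central angle between the endpoints is δ = arccos(p₁·p₂) ≈ 1.686 rad (96.6°).
Interpolate at f = 4/5 with slerp weights a = sin((1−f)δ)/sin δ ≈ 0.333, b = sin(fδ)/sin δ ≈ 0.982.
p = a·p₁ + b·p₂ ≈ (-0.489, 0.086, 0.868); φ = arcsin(p_z) ≈ 60.24°, λ = atan2(p_y, p_x) ≈ 170.00°.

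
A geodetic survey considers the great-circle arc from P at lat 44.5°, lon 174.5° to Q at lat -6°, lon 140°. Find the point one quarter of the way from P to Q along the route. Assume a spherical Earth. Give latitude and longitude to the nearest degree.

≈ lat 33°, lon 163°

The haversine formula gives a central angle δ ≈ 1.034 rad (59.2°) between the endpoints.
Interpolate at f = 1/4 with slerp weights a = sin((1−f)δ)/sin δ ≈ 0.815, b = sin(fδ)/sin δ ≈ 0.297.
p = a·p₁ + b·p₂ ≈ (-0.805, 0.246, 0.540); φ = arcsin(p_z) ≈ 32.68°, λ = atan2(p_y, p_x) ≈ 163.02°.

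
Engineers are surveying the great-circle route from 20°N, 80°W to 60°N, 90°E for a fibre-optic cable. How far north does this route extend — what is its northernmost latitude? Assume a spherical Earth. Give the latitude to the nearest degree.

The great circle lies in the plane with unit normal n̂ = (p₁ × p₂)/|p₁ × p₂|.
Here n̂_z ≈ +0.083; the vertex latitude is φ_max = arccos|n̂_z| ≈ 85.3°.
Check via Clairaut: cos φ_max = |cos φ₁| · sin C = cos(20.0°)·sin(5.1°) ≈ 0.083, again giving ≈ 85.3°.

≈ 85°N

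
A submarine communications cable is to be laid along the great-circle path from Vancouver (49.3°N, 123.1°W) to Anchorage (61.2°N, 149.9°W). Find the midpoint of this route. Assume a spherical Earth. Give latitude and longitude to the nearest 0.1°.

≈ 56.0°N, 134.5°W

The haversine formula gives a central angle δ ≈ 0.334 rad (19.1°) between the endpoints.
Interpolate at f = 1/2 with slerp weights a = sin((1−f)δ)/sin δ ≈ 0.507, b = sin(fδ)/sin δ ≈ 0.507.
p = a·p₁ + b·p₂ ≈ (-0.392, -0.399, 0.829); φ = arcsin(p_z) ≈ 55.97°, λ = atan2(p_y, p_x) ≈ -134.45°.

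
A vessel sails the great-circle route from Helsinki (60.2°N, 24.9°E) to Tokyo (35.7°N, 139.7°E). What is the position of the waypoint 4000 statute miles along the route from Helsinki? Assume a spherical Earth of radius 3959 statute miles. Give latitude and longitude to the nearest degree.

From cos δ = sin φ₁ sin φ₂ + cos φ₁ cos φ₂ cos Δλ, the central angle is δ ≈ 1.227 rad (70.3°). The total great-circle distance is δ·R ≈ 1.227 × 3959 ≈ 4858 mi, so the target fraction is f = 4000/4858 ≈ 0.823.
Interpolate at f ≈ 0.823 with slerp weights a = sin((1−f)δ)/sin δ ≈ 0.228, b = sin(fδ)/sin δ ≈ 0.900.
p = a·p₁ + b·p₂ ≈ (-0.454, 0.520, 0.723); φ = arcsin(p_z) ≈ 46.31°, λ = atan2(p_y, p_x) ≈ 131.13°.

≈ (46°N, 131°E)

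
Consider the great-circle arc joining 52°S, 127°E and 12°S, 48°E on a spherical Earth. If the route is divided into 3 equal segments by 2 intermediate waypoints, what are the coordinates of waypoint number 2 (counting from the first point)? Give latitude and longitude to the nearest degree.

From cos δ = sin φ₁ sin φ₂ + cos φ₁ cos φ₂ cos Δλ, the central angle is δ ≈ 1.288 rad (73.8°).
Interpolate at f = 2/3 with slerp weights a = sin((1−f)δ)/sin δ ≈ 0.434, b = sin(fδ)/sin δ ≈ 0.788.
p = a·p₁ + b·p₂ ≈ (0.355, 0.786, -0.506); φ = arcsin(p_z) ≈ -30.37°, λ = atan2(p_y, p_x) ≈ 65.68°.

≈ 30°S, 66°E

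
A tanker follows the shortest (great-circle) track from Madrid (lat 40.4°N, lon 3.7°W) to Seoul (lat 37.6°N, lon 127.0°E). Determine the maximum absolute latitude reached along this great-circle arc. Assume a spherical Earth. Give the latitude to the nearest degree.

≈ 63°N

The great circle lies in the plane with unit normal n̂ = (p₁ × p₂)/|p₁ × p₂|.
Here n̂_z ≈ +0.457; the vertex latitude is φ_max = arccos|n̂_z| ≈ 62.8°.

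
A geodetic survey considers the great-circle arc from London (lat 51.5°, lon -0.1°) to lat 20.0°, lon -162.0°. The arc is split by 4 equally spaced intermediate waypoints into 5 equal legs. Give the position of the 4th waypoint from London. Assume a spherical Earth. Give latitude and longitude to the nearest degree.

≈ lat 41°, lon -156°

Convert each endpoint to a unit vector on the sphere (x = cos φ cos λ, y = cos φ sin λ, z = sin φ).
The central angle between the endpoints is δ = arccos(p₁·p₂) ≈ 1.863 rad (106.8°).
Interpolate at f = 4/5 with slerp weights a = sin((1−f)δ)/sin δ ≈ 0.380, b = sin(fδ)/sin δ ≈ 1.041.
p = a·p₁ + b·p₂ ≈ (-0.694, -0.303, 0.654); φ = arcsin(p_z) ≈ 40.82°, λ = atan2(p_y, p_x) ≈ -156.42°.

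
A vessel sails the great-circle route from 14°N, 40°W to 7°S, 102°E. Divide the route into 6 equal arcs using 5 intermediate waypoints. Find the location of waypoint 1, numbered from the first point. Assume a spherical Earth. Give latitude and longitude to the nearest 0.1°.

Convert each endpoint to a unit vector on the sphere (x = cos φ cos λ, y = cos φ sin λ, z = sin φ).
The central angle between the endpoints is δ = arccos(p₁·p₂) ≈ 2.479 rad (142.0°).
Interpolate at f = 1/6 with slerp weights a = sin((1−f)δ)/sin δ ≈ 1.430, b = sin(fδ)/sin δ ≈ 0.653.
p = a·p₁ + b·p₂ ≈ (0.929, -0.258, 0.267); φ = arcsin(p_z) ≈ 15.46°, λ = atan2(p_y, p_x) ≈ -15.56°.

≈ 15.5°N, 15.6°W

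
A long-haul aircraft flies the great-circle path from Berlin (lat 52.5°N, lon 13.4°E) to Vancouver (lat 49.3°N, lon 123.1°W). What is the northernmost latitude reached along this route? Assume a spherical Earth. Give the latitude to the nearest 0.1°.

≈ 73.3°N

The great circle lies in the plane with unit normal n̂ = (p₁ × p₂)/|p₁ × p₂|.
Here n̂_z ≈ -0.288; the vertex latitude is φ_max = arccos|n̂_z| ≈ 73.3°.
Check via Clairaut: cos φ_max = |cos φ₁| · sin C = cos(52.5°)·sin(28.2°) ≈ 0.288, again giving ≈ 73.3°.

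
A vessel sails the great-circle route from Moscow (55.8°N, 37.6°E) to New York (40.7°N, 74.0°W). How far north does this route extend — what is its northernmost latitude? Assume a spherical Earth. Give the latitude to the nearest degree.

The great circle lies in the plane with unit normal n̂ = (p₁ × p₂)/|p₁ × p₂|.
Here n̂_z ≈ -0.429; the vertex latitude is φ_max = arccos|n̂_z| ≈ 64.6°.
Check via Clairaut: cos φ_max = |cos φ₁| · sin C = cos(55.8°)·sin(49.7°) ≈ 0.429, again giving ≈ 64.6°.

≈ 65°N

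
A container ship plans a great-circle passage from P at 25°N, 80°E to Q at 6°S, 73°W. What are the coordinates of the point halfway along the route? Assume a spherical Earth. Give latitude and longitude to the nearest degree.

≈ 35°N, 7°W

Convert each endpoint to a unit vector on the sphere (x = cos φ cos λ, y = cos φ sin λ, z = sin φ).
The central angle between the endpoints is δ = arccos(p₁·p₂) ≈ 2.582 rad (147.9°).
Interpolate at f = 1/2 with slerp weights a = sin((1−f)δ)/sin δ ≈ 1.809, b = sin(fδ)/sin δ ≈ 1.809.
p = a·p₁ + b·p₂ ≈ (0.811, -0.106, 0.576); φ = arcsin(p_z) ≈ 35.14°, λ = atan2(p_y, p_x) ≈ -7.44°.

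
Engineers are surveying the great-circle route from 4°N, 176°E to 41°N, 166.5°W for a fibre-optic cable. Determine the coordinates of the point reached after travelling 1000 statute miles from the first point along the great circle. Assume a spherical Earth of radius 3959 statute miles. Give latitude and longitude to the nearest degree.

Write both endpoints as unit vectors p₁, p₂ with components (cos φ cos λ, cos φ sin λ, sin φ).
The central angle between the endpoints is δ = arccos(p₁·p₂) ≈ 0.702 rad (40.2°). The total great-circle distance is δ·R ≈ 0.702 × 3959 ≈ 2778 mi, so the target fraction is f = 1000/2778 ≈ 0.360.
Interpolate at f ≈ 0.360 with slerp weights a = sin((1−f)δ)/sin δ ≈ 0.673, b = sin(fδ)/sin δ ≈ 0.387.
p = a·p₁ + b·p₂ ≈ (-0.953, -0.021, 0.301); φ = arcsin(p_z) ≈ 17.51°, λ = atan2(p_y, p_x) ≈ -178.71°.

≈ 18°N, 179°W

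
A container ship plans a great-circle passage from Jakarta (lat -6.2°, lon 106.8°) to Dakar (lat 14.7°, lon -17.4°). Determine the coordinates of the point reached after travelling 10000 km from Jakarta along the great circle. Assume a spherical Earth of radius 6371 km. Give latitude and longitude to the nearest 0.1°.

Write both endpoints as unit vectors p₁, p₂ with components (cos φ cos λ, cos φ sin λ, sin φ).
The central angle between the endpoints is δ = arccos(p₁·p₂) ≈ 2.175 rad (124.6°). The total great-circle distance is δ·R ≈ 2.175 × 6371 ≈ 13855 km, so the target fraction is f = 10000/13855 ≈ 0.722.
Interpolate at f ≈ 0.722 with slerp weights a = sin((1−f)δ)/sin δ ≈ 0.691, b = sin(fδ)/sin δ ≈ 1.215.
p = a·p₁ + b·p₂ ≈ (0.923, 0.306, 0.234); φ = arcsin(p_z) ≈ 13.51°, λ = atan2(p_y, p_x) ≈ 18.37°.

≈ lat 13.5°, lon 18.4°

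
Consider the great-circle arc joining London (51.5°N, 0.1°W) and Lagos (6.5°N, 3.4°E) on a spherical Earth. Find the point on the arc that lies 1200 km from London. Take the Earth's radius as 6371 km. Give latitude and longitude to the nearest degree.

≈ 41°N, 1°E

The haversine formula gives a central angle δ ≈ 0.787 rad (45.1°) between the endpoints. The total great-circle distance is δ·R ≈ 0.787 × 6371 ≈ 5014 km, so the target fraction is f = 1200/5014 ≈ 0.239.
Interpolate at f ≈ 0.239 with slerp weights a = sin((1−f)δ)/sin δ ≈ 0.796, b = sin(fδ)/sin δ ≈ 0.264.
p = a·p₁ + b·p₂ ≈ (0.758, 0.015, 0.653); φ = arcsin(p_z) ≈ 40.74°, λ = atan2(p_y, p_x) ≈ 1.11°.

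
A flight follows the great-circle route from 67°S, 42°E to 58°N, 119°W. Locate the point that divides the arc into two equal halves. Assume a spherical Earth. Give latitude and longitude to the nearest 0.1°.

≈ 19.5°S, 80.6°W

Write both endpoints as unit vectors p₁, p₂ with components (cos φ cos λ, cos φ sin λ, sin φ).
The central angle between the endpoints is δ = arccos(p₁·p₂) ≈ 2.924 rad (167.5°).
Interpolate at f = 1/2 with slerp weights a = sin((1−f)δ)/sin δ ≈ 4.604, b = sin(fδ)/sin δ ≈ 4.604.
p = a·p₁ + b·p₂ ≈ (0.154, -0.930, -0.334); φ = arcsin(p_z) ≈ -19.49°, λ = atan2(p_y, p_x) ≈ -80.60°.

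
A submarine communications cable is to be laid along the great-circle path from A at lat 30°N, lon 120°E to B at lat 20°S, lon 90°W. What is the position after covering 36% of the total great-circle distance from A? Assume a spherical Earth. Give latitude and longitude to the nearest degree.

Convert each endpoint to a unit vector on the sphere (x = cos φ cos λ, y = cos φ sin λ, z = sin φ).
The central angle between the endpoints is δ = arccos(p₁·p₂) ≈ 2.638 rad (151.1°).
Interpolate at f = 0.36 with slerp weights a = sin((1−f)δ)/sin δ ≈ 2.057, b = sin(fδ)/sin δ ≈ 1.685.
p = a·p₁ + b·p₂ ≈ (-0.891, -0.040, 0.453); φ = arcsin(p_z) ≈ 26.90°, λ = atan2(p_y, p_x) ≈ -177.43°.

≈ lat 27°N, lon 177°W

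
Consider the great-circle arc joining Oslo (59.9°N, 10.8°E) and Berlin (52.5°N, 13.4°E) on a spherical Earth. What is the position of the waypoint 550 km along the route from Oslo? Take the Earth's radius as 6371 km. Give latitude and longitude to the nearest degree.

≈ 55°N, 13°E

Write both endpoints as unit vectors p₁, p₂ with components (cos φ cos λ, cos φ sin λ, sin φ).
The central angle between the endpoints is δ = arccos(p₁·p₂) ≈ 0.132 rad (7.5°). The total great-circle distance is δ·R ≈ 0.132 × 6371 ≈ 838 km, so the target fraction is f = 550/838 ≈ 0.656.
Interpolate at f ≈ 0.656 with slerp weights a = sin((1−f)δ)/sin δ ≈ 0.345, b = sin(fδ)/sin δ ≈ 0.657.
p = a·p₁ + b·p₂ ≈ (0.559, 0.125, 0.820); φ = arcsin(p_z) ≈ 55.05°, λ = atan2(p_y, p_x) ≈ 12.62°.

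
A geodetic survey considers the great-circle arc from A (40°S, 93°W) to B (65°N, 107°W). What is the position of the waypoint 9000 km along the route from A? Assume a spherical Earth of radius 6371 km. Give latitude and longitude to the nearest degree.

Write both endpoints as unit vectors p₁, p₂ with components (cos φ cos λ, cos φ sin λ, sin φ).
The central angle between the endpoints is δ = arccos(p₁·p₂) ≈ 1.843 rad (105.6°). The total great-circle distance is δ·R ≈ 1.843 × 6371 ≈ 11739 km, so the target fraction is f = 9000/11739 ≈ 0.767.
Interpolate at f ≈ 0.767 with slerp weights a = sin((1−f)δ)/sin δ ≈ 0.433, b = sin(fδ)/sin δ ≈ 1.025.
p = a·p₁ + b·p₂ ≈ (-0.144, -0.745, 0.651); φ = arcsin(p_z) ≈ 40.62°, λ = atan2(p_y, p_x) ≈ -100.94°.

≈ (41°N, 101°W)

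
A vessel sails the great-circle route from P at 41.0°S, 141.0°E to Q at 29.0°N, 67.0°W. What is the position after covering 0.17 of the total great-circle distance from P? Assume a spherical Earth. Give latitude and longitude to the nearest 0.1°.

≈ 44.2°S, 176.6°E

Write both endpoints as unit vectors p₁, p₂ with components (cos φ cos λ, cos φ sin λ, sin φ).
The central angle between the endpoints is δ = arccos(p₁·p₂) ≈ 2.693 rad (154.3°).
Interpolate at f = 0.17 with slerp weights a = sin((1−f)δ)/sin δ ≈ 1.814, b = sin(fδ)/sin δ ≈ 1.018.
p = a·p₁ + b·p₂ ≈ (-0.716, 0.042, -0.697); φ = arcsin(p_z) ≈ -44.16°, λ = atan2(p_y, p_x) ≈ 176.64°.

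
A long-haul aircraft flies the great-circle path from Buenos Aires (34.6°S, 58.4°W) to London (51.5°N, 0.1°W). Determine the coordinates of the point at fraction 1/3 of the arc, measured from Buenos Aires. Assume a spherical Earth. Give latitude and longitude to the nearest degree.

Write both endpoints as unit vectors p₁, p₂ with components (cos φ cos λ, cos φ sin λ, sin φ).
The central angle between the endpoints is δ = arccos(p₁·p₂) ≈ 1.747 rad (100.1°).
Interpolate at f = 1/3 with slerp weights a = sin((1−f)δ)/sin δ ≈ 0.933, b = sin(fδ)/sin δ ≈ 0.559.
p = a·p₁ + b·p₂ ≈ (0.750, -0.655, -0.093); φ = arcsin(p_z) ≈ -5.32°, λ = atan2(p_y, p_x) ≈ -41.12°.

≈ 5°S, 41°W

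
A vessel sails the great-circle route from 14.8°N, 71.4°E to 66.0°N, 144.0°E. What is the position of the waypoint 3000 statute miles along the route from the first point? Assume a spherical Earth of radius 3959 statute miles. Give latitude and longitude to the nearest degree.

≈ 52°N, 99°E

The haversine formula gives a central angle δ ≈ 1.212 rad (69.5°) between the endpoints. The total great-circle distance is δ·R ≈ 1.212 × 3959 ≈ 4799 mi, so the target fraction is f = 3000/4799 ≈ 0.625.
Interpolate at f ≈ 0.625 with slerp weights a = sin((1−f)δ)/sin δ ≈ 0.469, b = sin(fδ)/sin δ ≈ 0.734.
p = a·p₁ + b·p₂ ≈ (-0.097, 0.605, 0.790); φ = arcsin(p_z) ≈ 52.21°, λ = atan2(p_y, p_x) ≈ 99.11°.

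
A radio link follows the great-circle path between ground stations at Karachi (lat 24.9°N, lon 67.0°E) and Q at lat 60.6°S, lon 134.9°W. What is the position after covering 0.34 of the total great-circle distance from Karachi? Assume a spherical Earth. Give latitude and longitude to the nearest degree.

The haversine formula gives a central angle δ ≈ 2.465 rad (141.3°) between the endpoints.
Interpolate at f = 0.34 with slerp weights a = sin((1−f)δ)/sin δ ≈ 1.595, b = sin(fδ)/sin δ ≈ 1.188.
p = a·p₁ + b·p₂ ≈ (0.154, 0.919, -0.363); φ = arcsin(p_z) ≈ -21.30°, λ = atan2(p_y, p_x) ≈ 80.50°.

≈ lat 21°S, lon 81°E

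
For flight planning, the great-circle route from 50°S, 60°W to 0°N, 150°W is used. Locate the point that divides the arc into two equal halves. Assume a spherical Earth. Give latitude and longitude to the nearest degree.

≈ 33°S, 117°W

Convert each endpoint to a unit vector on the sphere (x = cos φ cos λ, y = cos φ sin λ, z = sin φ).
The central angle between the endpoints is δ = arccos(p₁·p₂) ≈ 1.571 rad (90.0°).
Interpolate at f = 1/2 with slerp weights a = sin((1−f)δ)/sin δ ≈ 0.707, b = sin(fδ)/sin δ ≈ 0.707.
p = a·p₁ + b·p₂ ≈ (-0.385, -0.747, -0.542); φ = arcsin(p_z) ≈ -32.80°, λ = atan2(p_y, p_x) ≈ -117.27°.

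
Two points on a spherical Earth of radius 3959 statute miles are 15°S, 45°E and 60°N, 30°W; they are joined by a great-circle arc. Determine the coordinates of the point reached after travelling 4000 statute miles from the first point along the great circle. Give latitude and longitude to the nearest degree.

≈ 35°N, 15°E

Write both endpoints as unit vectors p₁, p₂ with components (cos φ cos λ, cos φ sin λ, sin φ).
The central angle between the endpoints is δ = arccos(p₁·p₂) ≈ 1.670 rad (95.7°). The total great-circle distance is δ·R ≈ 1.670 × 3959 ≈ 6612 mi, so the target fraction is f = 4000/6612 ≈ 0.605.
Interpolate at f ≈ 0.605 with slerp weights a = sin((1−f)δ)/sin δ ≈ 0.616, b = sin(fδ)/sin δ ≈ 0.851.
p = a·p₁ + b·p₂ ≈ (0.789, 0.208, 0.578); φ = arcsin(p_z) ≈ 35.29°, λ = atan2(p_y, p_x) ≈ 14.76°.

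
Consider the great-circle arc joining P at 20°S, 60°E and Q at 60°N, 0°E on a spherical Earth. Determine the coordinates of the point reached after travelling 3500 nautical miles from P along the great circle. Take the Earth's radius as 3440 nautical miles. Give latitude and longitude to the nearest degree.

≈ 33°N, 34°E

Write both endpoints as unit vectors p₁, p₂ with components (cos φ cos λ, cos φ sin λ, sin φ).
The central angle between the endpoints is δ = arccos(p₁·p₂) ≈ 1.632 rad (93.5°). The total great-circle distance is δ·R ≈ 1.632 × 3440 ≈ 5614 nmi, so the target fraction is f = 3500/5614 ≈ 0.623.
Interpolate at f ≈ 0.623 with slerp weights a = sin((1−f)δ)/sin δ ≈ 0.578, b = sin(fδ)/sin δ ≈ 0.852.
p = a·p₁ + b·p₂ ≈ (0.698, 0.470, 0.541); φ = arcsin(p_z) ≈ 32.72°, λ = atan2(p_y, p_x) ≈ 33.98°.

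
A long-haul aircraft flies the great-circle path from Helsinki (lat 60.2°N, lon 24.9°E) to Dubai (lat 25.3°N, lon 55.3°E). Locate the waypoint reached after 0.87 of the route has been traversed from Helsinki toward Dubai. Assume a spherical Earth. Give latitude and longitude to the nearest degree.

≈ lat 30°N, lon 53°E

Write both endpoints as unit vectors p₁, p₂ with components (cos φ cos λ, cos φ sin λ, sin φ).
The central angle between the endpoints is δ = arccos(p₁·p₂) ≈ 0.710 rad (40.7°).
Interpolate at f = 0.87 with slerp weights a = sin((1−f)δ)/sin δ ≈ 0.141, b = sin(fδ)/sin δ ≈ 0.889.
p = a·p₁ + b·p₂ ≈ (0.521, 0.690, 0.502); φ = arcsin(p_z) ≈ 30.16°, λ = atan2(p_y, p_x) ≈ 52.94°.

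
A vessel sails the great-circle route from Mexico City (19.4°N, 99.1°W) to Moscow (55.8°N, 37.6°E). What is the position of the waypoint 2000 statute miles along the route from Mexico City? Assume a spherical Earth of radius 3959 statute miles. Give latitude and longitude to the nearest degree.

The haversine formula gives a central angle δ ≈ 1.682 rad (96.4°) between the endpoints. The total great-circle distance is δ·R ≈ 1.682 × 3959 ≈ 6660 mi, so the target fraction is f = 2000/6660 ≈ 0.300.
Interpolate at f ≈ 0.300 with slerp weights a = sin((1−f)δ)/sin δ ≈ 0.929, b = sin(fδ)/sin δ ≈ 0.487.
p = a·p₁ + b·p₂ ≈ (0.078, -0.698, 0.711); φ = arcsin(p_z) ≈ 45.35°, λ = atan2(p_y, p_x) ≈ -83.61°.

≈ 45°N, 84°W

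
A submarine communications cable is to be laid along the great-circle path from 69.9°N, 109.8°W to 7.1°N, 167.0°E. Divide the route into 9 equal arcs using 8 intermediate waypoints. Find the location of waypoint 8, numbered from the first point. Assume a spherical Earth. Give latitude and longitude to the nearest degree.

≈ 16°N, 170°E

The haversine formula gives a central angle δ ≈ 1.414 rad (81.0°) between the endpoints.
Interpolate at f = 8/9 with slerp weights a = sin((1−f)δ)/sin δ ≈ 0.158, b = sin(fδ)/sin δ ≈ 0.963.
p = a·p₁ + b·p₂ ≈ (-0.949, 0.164, 0.268); φ = arcsin(p_z) ≈ 15.53°, λ = atan2(p_y, p_x) ≈ 170.22°.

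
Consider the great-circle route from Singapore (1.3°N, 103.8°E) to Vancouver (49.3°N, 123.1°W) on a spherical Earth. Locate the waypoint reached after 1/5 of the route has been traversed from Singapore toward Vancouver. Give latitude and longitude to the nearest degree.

Write both endpoints as unit vectors p₁, p₂ with components (cos φ cos λ, cos φ sin λ, sin φ).
The central angle between the endpoints is δ = arccos(p₁·p₂) ≈ 2.013 rad (115.4°).
Interpolate at f = 1/5 with slerp weights a = sin((1−f)δ)/sin δ ≈ 1.106, b = sin(fδ)/sin δ ≈ 0.434.
p = a·p₁ + b·p₂ ≈ (-0.418, 0.837, 0.354); φ = arcsin(p_z) ≈ 20.72°, λ = atan2(p_y, p_x) ≈ 116.55°.

≈ 21°N, 117°E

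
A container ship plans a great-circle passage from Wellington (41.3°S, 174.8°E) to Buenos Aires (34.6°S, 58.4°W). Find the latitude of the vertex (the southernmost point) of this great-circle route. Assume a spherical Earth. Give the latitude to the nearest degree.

≈ 60°S

The great circle lies in the plane with unit normal n̂ = (p₁ × p₂)/|p₁ × p₂|.
Here n̂_z ≈ +0.495; the vertex latitude is φ_max = arccos|n̂_z| ≈ 60.3°.
Check via Clairaut: cos φ_max = |cos φ₁| · sin C = cos(41.3°)·sin(138.8°) ≈ 0.495, again giving ≈ 60.3°.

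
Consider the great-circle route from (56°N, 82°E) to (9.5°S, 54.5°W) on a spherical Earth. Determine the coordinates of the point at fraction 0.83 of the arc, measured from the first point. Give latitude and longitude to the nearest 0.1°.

Write both endpoints as unit vectors p₁, p₂ with components (cos φ cos λ, cos φ sin λ, sin φ).
The central angle between the endpoints is δ = arccos(p₁·p₂) ≈ 2.138 rad (122.5°).
Interpolate at f = 0.83 with slerp weights a = sin((1−f)δ)/sin δ ≈ 0.421, b = sin(fδ)/sin δ ≈ 1.161.
p = a·p₁ + b·p₂ ≈ (0.698, -0.699, 0.158); φ = arcsin(p_z) ≈ 9.07°, λ = atan2(p_y, p_x) ≈ -45.05°.

≈ (9.1°N, 45.0°W)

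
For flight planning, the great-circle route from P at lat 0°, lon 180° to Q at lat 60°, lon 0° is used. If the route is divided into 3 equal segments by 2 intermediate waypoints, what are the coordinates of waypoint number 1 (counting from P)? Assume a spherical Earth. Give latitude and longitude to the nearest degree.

Convert each endpoint to a unit vector on the sphere (x = cos φ cos λ, y = cos φ sin λ, z = sin φ).
The central angle between the endpoints is δ = arccos(p₁·p₂) ≈ 2.094 rad (120.0°).
Interpolate at f = 1/3 with slerp weights a = sin((1−f)δ)/sin δ ≈ 1.137, b = sin(fδ)/sin δ ≈ 0.742.
p = a·p₁ + b·p₂ ≈ (-0.766, -0.000, 0.643); φ = arcsin(p_z) ≈ 40.00°, λ = atan2(p_y, p_x) ≈ -180.00°.

≈ lat 40°, lon 180°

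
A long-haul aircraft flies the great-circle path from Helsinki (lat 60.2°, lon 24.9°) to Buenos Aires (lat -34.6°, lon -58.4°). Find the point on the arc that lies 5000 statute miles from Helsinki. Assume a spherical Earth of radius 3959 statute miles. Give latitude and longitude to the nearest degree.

Convert each endpoint to a unit vector on the sphere (x = cos φ cos λ, y = cos φ sin λ, z = sin φ).
The central angle between the endpoints is δ = arccos(p₁·p₂) ≈ 2.032 rad (116.4°). The total great-circle distance is δ·R ≈ 2.032 × 3959 ≈ 8045 mi, so the target fraction is f = 5000/8045 ≈ 0.622.
Interpolate at f ≈ 0.622 with slerp weights a = sin((1−f)δ)/sin δ ≈ 0.777, b = sin(fδ)/sin δ ≈ 1.064.
p = a·p₁ + b·p₂ ≈ (0.809, -0.584, 0.070); φ = arcsin(p_z) ≈ 3.99°, λ = atan2(p_y, p_x) ≈ -35.80°.

≈ lat 4°, lon -36°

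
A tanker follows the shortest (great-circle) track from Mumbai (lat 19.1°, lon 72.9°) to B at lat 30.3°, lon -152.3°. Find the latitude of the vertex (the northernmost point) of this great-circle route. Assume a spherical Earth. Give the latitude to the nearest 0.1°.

The great circle lies in the plane with unit normal n̂ = (p₁ × p₂)/|p₁ × p₂|.
Here n̂_z ≈ +0.635; the vertex latitude is φ_max = arccos|n̂_z| ≈ 50.6°.

≈ 50.6°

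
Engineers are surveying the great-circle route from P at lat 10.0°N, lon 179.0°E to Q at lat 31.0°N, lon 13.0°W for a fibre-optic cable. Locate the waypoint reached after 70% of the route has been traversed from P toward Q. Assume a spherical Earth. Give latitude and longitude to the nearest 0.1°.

Write both endpoints as unit vectors p₁, p₂ with components (cos φ cos λ, cos φ sin λ, sin φ).
The central angle between the endpoints is δ = arccos(p₁·p₂) ≈ 2.398 rad (137.4°).
Interpolate at f = 0.70 with slerp weights a = sin((1−f)δ)/sin δ ≈ 0.974, b = sin(fδ)/sin δ ≈ 1.469.
p = a·p₁ + b·p₂ ≈ (0.268, -0.267, 0.926); φ = arcsin(p_z) ≈ 67.79°, λ = atan2(p_y, p_x) ≈ -44.83°.

≈ lat 67.8°N, lon 44.8°W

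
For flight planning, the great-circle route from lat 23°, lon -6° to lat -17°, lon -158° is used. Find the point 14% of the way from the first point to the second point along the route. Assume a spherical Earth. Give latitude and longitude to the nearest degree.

≈ lat 24°, lon -29°

Write both endpoints as unit vectors p₁, p₂ with components (cos φ cos λ, cos φ sin λ, sin φ).
The central angle between the endpoints is δ = arccos(p₁·p₂) ≈ 2.671 rad (153.1°).
Interpolate at f = 0.14 with slerp weights a = sin((1−f)δ)/sin δ ≈ 1.650, b = sin(fδ)/sin δ ≈ 0.806.
p = a·p₁ + b·p₂ ≈ (0.795, -0.448, 0.409); φ = arcsin(p_z) ≈ 24.13°, λ = atan2(p_y, p_x) ≈ -29.37°.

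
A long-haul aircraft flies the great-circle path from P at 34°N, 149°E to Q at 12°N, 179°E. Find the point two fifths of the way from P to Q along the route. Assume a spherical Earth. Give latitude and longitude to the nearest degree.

≈ 26°N, 162°E

Convert each endpoint to a unit vector on the sphere (x = cos φ cos λ, y = cos φ sin λ, z = sin φ).
The central angle between the endpoints is δ = arccos(p₁·p₂) ≈ 0.612 rad (35.1°).
Interpolate at f = 2/5 with slerp weights a = sin((1−f)δ)/sin δ ≈ 0.625, b = sin(fδ)/sin δ ≈ 0.422.
p = a·p₁ + b·p₂ ≈ (-0.857, 0.274, 0.437); φ = arcsin(p_z) ≈ 25.92°, λ = atan2(p_y, p_x) ≈ 162.26°.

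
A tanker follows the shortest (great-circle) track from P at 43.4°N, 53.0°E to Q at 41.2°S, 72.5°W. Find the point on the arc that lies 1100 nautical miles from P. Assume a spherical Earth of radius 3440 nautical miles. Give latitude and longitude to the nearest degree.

≈ 36°N, 31°E

Write both endpoints as unit vectors p₁, p₂ with components (cos φ cos λ, cos φ sin λ, sin φ).
The central angle between the endpoints is δ = arccos(p₁·p₂) ≈ 2.450 rad (140.4°). The total great-circle distance is δ·R ≈ 2.450 × 3440 ≈ 8427 nmi, so the target fraction is f = 1100/8427 ≈ 0.131.
Interpolate at f ≈ 0.131 with slerp weights a = sin((1−f)δ)/sin δ ≈ 1.329, b = sin(fδ)/sin δ ≈ 0.493.
p = a·p₁ + b·p₂ ≈ (0.692, 0.417, 0.588); φ = arcsin(p_z) ≈ 36.04°, λ = atan2(p_y, p_x) ≈ 31.08°.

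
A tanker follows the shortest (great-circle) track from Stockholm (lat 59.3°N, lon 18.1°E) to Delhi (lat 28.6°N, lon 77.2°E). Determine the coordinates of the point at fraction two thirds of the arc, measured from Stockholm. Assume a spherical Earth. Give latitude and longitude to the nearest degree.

Write both endpoints as unit vectors p₁, p₂ with components (cos φ cos λ, cos φ sin λ, sin φ).
The central angle between the endpoints is δ = arccos(p₁·p₂) ≈ 0.874 rad (50.1°).
Interpolate at f = 2/3 with slerp weights a = sin((1−f)δ)/sin δ ≈ 0.375, b = sin(fδ)/sin δ ≈ 0.717.
p = a·p₁ + b·p₂ ≈ (0.321, 0.674, 0.665); φ = arcsin(p_z) ≈ 41.72°, λ = atan2(p_y, p_x) ≈ 64.50°.

≈ lat 42°N, lon 65°E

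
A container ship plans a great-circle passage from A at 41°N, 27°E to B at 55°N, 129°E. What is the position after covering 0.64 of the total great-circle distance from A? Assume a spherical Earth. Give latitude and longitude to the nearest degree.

From cos δ = sin φ₁ sin φ₂ + cos φ₁ cos φ₂ cos Δλ, the central angle is δ ≈ 1.107 rad (63.4°).
Interpolate at f = 0.64 with slerp weights a = sin((1−f)δ)/sin δ ≈ 0.434, b = sin(fδ)/sin δ ≈ 0.728.
p = a·p₁ + b·p₂ ≈ (0.029, 0.473, 0.881); φ = arcsin(p_z) ≈ 61.72°, λ = atan2(p_y, p_x) ≈ 86.47°.

≈ 62°N, 86°E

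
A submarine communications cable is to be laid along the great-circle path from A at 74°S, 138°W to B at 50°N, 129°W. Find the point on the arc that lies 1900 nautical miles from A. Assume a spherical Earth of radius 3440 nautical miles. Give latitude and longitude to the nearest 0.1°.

From cos δ = sin φ₁ sin φ₂ + cos φ₁ cos φ₂ cos Δλ, the central angle is δ ≈ 2.167 rad (124.2°). The total great-circle distance is δ·R ≈ 2.167 × 3440 ≈ 7454 nmi, so the target fraction is f = 1900/7454 ≈ 0.255.
Interpolate at f ≈ 0.255 with slerp weights a = sin((1−f)δ)/sin δ ≈ 1.207, b = sin(fδ)/sin δ ≈ 0.634.
p = a·p₁ + b·p₂ ≈ (-0.504, -0.539, -0.675); φ = arcsin(p_z) ≈ -42.44°, λ = atan2(p_y, p_x) ≈ -133.04°.

≈ 42.4°S, 133.0°W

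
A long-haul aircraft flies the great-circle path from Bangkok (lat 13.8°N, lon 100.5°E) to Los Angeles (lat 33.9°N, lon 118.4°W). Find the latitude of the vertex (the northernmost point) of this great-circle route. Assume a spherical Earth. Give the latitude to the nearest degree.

The great circle lies in the plane with unit normal n̂ = (p₁ × p₂)/|p₁ × p₂|.
Here n̂_z ≈ +0.582; the vertex latitude is φ_max = arccos|n̂_z| ≈ 54.4°.
Check via Clairaut: cos φ_max = |cos φ₁| · sin C = cos(13.8°)·sin(36.8°) ≈ 0.582, again giving ≈ 54.4°.

≈ 54°N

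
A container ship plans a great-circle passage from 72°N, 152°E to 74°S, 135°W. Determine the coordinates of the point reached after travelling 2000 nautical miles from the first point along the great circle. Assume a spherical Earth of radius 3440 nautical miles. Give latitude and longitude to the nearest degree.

Write both endpoints as unit vectors p₁, p₂ with components (cos φ cos λ, cos φ sin λ, sin φ).
The central angle between the endpoints is δ = arccos(p₁·p₂) ≈ 2.667 rad (152.8°). The total great-circle distance is δ·R ≈ 2.667 × 3440 ≈ 9173 nmi, so the target fraction is f = 2000/9173 ≈ 0.218.
Interpolate at f ≈ 0.218 with slerp weights a = sin((1−f)δ)/sin δ ≈ 1.904, b = sin(fδ)/sin δ ≈ 1.201.
p = a·p₁ + b·p₂ ≈ (-0.753, 0.042, 0.656); φ = arcsin(p_z) ≈ 41.00°, λ = atan2(p_y, p_x) ≈ 176.80°.

≈ 41°N, 177°E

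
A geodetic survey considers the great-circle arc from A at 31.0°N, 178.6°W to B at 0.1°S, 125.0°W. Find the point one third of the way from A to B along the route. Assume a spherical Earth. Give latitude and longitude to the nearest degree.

From cos δ = sin φ₁ sin φ₂ + cos φ₁ cos φ₂ cos Δλ, the central angle is δ ≈ 1.038 rad (59.5°).
Interpolate at f = 1/3 with slerp weights a = sin((1−f)δ)/sin δ ≈ 0.741, b = sin(fδ)/sin δ ≈ 0.394.
p = a·p₁ + b·p₂ ≈ (-0.861, -0.338, 0.381); φ = arcsin(p_z) ≈ 22.39°, λ = atan2(p_y, p_x) ≈ -158.56°.

≈ 22°N, 159°W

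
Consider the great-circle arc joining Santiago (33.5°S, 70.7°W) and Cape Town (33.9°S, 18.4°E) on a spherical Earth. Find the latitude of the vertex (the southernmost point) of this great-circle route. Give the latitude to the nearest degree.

The great circle lies in the plane with unit normal n̂ = (p₁ × p₂)/|p₁ × p₂|.
Here n̂_z ≈ +0.730; the vertex latitude is φ_max = arccos|n̂_z| ≈ 43.1°.

≈ 43°S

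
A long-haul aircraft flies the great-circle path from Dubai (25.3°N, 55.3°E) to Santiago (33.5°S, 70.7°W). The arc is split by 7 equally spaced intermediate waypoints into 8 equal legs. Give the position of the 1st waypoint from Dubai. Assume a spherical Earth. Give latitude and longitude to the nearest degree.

≈ 18°N, 39°E

The haversine formula gives a central angle δ ≈ 2.317 rad (132.8°) between the endpoints.
Interpolate at f = 1/8 with slerp weights a = sin((1−f)δ)/sin δ ≈ 1.223, b = sin(fδ)/sin δ ≈ 0.389.
p = a·p₁ + b·p₂ ≈ (0.736, 0.602, 0.308); φ = arcsin(p_z) ≈ 17.92°, λ = atan2(p_y, p_x) ≈ 39.29°.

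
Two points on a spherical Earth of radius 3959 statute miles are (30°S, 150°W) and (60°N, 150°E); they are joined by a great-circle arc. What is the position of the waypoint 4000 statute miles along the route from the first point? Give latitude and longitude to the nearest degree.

≈ (23°N, 174°W)

The haversine formula gives a central angle δ ≈ 1.789 rad (102.5°) between the endpoints. The total great-circle distance is δ·R ≈ 1.789 × 3959 ≈ 7083 mi, so the target fraction is f = 4000/7083 ≈ 0.565.
Interpolate at f ≈ 0.565 with slerp weights a = sin((1−f)δ)/sin δ ≈ 0.719, b = sin(fδ)/sin δ ≈ 0.868.
p = a·p₁ + b·p₂ ≈ (-0.915, -0.095, 0.392); φ = arcsin(p_z) ≈ 23.06°, λ = atan2(p_y, p_x) ≈ -174.10°.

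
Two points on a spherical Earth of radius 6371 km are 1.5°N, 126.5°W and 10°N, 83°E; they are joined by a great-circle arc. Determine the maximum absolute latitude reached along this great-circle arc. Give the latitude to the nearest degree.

The great circle lies in the plane with unit normal n̂ = (p₁ × p₂)/|p₁ × p₂|.
Here n̂_z ≈ -0.927; the vertex latitude is φ_max = arccos|n̂_z| ≈ 22.1°.
Check via Clairaut: cos φ_max = |cos φ₁| · sin C = cos(1.5°)·sin(68.0°) ≈ 0.927, again giving ≈ 22.1°.

≈ 22°N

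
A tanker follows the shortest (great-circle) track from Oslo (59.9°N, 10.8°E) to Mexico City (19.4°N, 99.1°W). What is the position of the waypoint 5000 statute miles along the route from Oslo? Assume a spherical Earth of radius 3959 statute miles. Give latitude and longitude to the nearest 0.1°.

≈ 28.4°N, 93.5°W

Write both endpoints as unit vectors p₁, p₂ with components (cos φ cos λ, cos φ sin λ, sin φ).
The central angle between the endpoints is δ = arccos(p₁·p₂) ≈ 1.444 rad (82.7°). The total great-circle distance is δ·R ≈ 1.444 × 3959 ≈ 5717 mi, so the target fraction is f = 5000/5717 ≈ 0.875.
Interpolate at f ≈ 0.875 with slerp weights a = sin((1−f)δ)/sin δ ≈ 0.182, b = sin(fδ)/sin δ ≈ 0.961.
p = a·p₁ + b·p₂ ≈ (-0.054, -0.878, 0.476); φ = arcsin(p_z) ≈ 28.44°, λ = atan2(p_y, p_x) ≈ -93.51°.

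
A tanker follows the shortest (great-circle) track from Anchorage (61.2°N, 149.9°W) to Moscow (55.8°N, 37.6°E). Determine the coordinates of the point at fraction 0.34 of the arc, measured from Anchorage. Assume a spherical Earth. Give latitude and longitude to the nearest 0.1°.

≈ 82.3°N, 162.9°W

Write both endpoints as unit vectors p₁, p₂ with components (cos φ cos λ, cos φ sin λ, sin φ).
The central angle between the endpoints is δ = arccos(p₁·p₂) ≈ 1.097 rad (62.9°).
Interpolate at f = 0.34 with slerp weights a = sin((1−f)δ)/sin δ ≈ 0.744, b = sin(fδ)/sin δ ≈ 0.409.
p = a·p₁ + b·p₂ ≈ (-0.128, -0.039, 0.991); φ = arcsin(p_z) ≈ 82.31°, λ = atan2(p_y, p_x) ≈ -162.87°.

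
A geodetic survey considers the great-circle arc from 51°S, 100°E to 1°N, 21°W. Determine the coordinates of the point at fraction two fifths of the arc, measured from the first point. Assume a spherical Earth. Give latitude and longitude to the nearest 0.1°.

The haversine formula gives a central angle δ ≈ 1.915 rad (109.7°) between the endpoints.
Interpolate at f = 2/5 with slerp weights a = sin((1−f)δ)/sin δ ≈ 0.969, b = sin(fδ)/sin δ ≈ 0.737.
p = a·p₁ + b·p₂ ≈ (0.582, 0.337, -0.740); φ = arcsin(p_z) ≈ -47.77°, λ = atan2(p_y, p_x) ≈ 30.08°.

≈ 47.8°S, 30.1°E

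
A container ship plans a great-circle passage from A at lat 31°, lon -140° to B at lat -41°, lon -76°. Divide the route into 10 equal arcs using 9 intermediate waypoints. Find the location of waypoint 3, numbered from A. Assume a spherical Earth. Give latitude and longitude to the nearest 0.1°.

Convert each endpoint to a unit vector on the sphere (x = cos φ cos λ, y = cos φ sin λ, z = sin φ).
The central angle between the endpoints is δ = arccos(p₁·p₂) ≈ 1.625 rad (93.1°).
Interpolate at f = 3/10 with slerp weights a = sin((1−f)δ)/sin δ ≈ 0.909, b = sin(fδ)/sin δ ≈ 0.469.
p = a·p₁ + b·p₂ ≈ (-0.511, -0.844, 0.160); φ = arcsin(p_z) ≈ 9.23°, λ = atan2(p_y, p_x) ≈ -121.19°.

≈ lat 9.2°, lon -121.2°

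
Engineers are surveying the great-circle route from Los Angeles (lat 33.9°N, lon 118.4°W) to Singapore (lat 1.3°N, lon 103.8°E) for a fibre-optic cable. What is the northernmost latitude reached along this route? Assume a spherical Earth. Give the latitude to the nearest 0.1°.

The great circle lies in the plane with unit normal n̂ = (p₁ × p₂)/|p₁ × p₂|.
Here n̂_z ≈ -0.698; the vertex latitude is φ_max = arccos|n̂_z| ≈ 45.7°.
Check via Clairaut: cos φ_max = |cos φ₁| · sin C = cos(33.9°)·sin(57.3°) ≈ 0.698, again giving ≈ 45.7°.

≈ 45.7°N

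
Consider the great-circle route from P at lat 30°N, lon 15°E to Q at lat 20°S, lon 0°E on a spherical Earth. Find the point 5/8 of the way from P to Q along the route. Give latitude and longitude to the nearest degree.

Write both endpoints as unit vectors p₁, p₂ with components (cos φ cos λ, cos φ sin λ, sin φ).
The central angle between the endpoints is δ = arccos(p₁·p₂) ≈ 0.908 rad (52.0°).
Interpolate at f = 5/8 with slerp weights a = sin((1−f)δ)/sin δ ≈ 0.424, b = sin(fδ)/sin δ ≈ 0.682.
p = a·p₁ + b·p₂ ≈ (0.995, 0.095, -0.021); φ = arcsin(p_z) ≈ -1.23°, λ = atan2(p_y, p_x) ≈ 5.45°.

≈ lat 1°S, lon 5°E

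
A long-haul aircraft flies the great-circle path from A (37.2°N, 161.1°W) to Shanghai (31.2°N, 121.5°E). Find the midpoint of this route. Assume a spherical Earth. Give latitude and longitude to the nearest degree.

≈ (41°N, 159°E)

From cos δ = sin φ₁ sin φ₂ + cos φ₁ cos φ₂ cos Δλ, the central angle is δ ≈ 1.091 rad (62.5°).
Interpolate at f = 1/2 with slerp weights a = sin((1−f)δ)/sin δ ≈ 0.585, b = sin(fδ)/sin δ ≈ 0.585.
p = a·p₁ + b·p₂ ≈ (-0.702, 0.276, 0.657); φ = arcsin(p_z) ≈ 41.04°, λ = atan2(p_y, p_x) ≈ 158.57°.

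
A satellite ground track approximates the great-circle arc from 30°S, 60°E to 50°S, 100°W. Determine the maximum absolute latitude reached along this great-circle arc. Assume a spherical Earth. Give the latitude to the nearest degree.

≈ 79°S

The great circle lies in the plane with unit normal n̂ = (p₁ × p₂)/|p₁ × p₂|.
Here n̂_z ≈ -0.192; the vertex latitude is φ_max = arccos|n̂_z| ≈ 78.9°.
Check via Clairaut: cos φ_max = |cos φ₁| · sin C = cos(30.0°)·sin(167.2°) ≈ 0.192, again giving ≈ 78.9°.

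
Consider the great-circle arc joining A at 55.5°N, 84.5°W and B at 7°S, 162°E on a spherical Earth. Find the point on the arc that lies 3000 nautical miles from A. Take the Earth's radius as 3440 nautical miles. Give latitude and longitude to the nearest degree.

≈ 40°N, 160°W

Convert each endpoint to a unit vector on the sphere (x = cos φ cos λ, y = cos φ sin λ, z = sin φ).
The central angle between the endpoints is δ = arccos(p₁·p₂) ≈ 1.901 rad (108.9°). The total great-circle distance is δ·R ≈ 1.901 × 3440 ≈ 6541 nmi, so the target fraction is f = 3000/6541 ≈ 0.459.
Interpolate at f ≈ 0.459 with slerp weights a = sin((1−f)δ)/sin δ ≈ 0.906, b = sin(fδ)/sin δ ≈ 0.810.
p = a·p₁ + b·p₂ ≈ (-0.715, -0.263, 0.648); φ = arcsin(p_z) ≈ 40.39°, λ = atan2(p_y, p_x) ≈ -159.84°.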